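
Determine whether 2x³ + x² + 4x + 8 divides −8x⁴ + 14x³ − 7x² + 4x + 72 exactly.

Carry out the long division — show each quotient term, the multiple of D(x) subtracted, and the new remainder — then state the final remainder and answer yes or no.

Step 1: lead(−8x⁴ + 14x³ − 7x² + 4x + 72) ÷ lead(D) = −8x⁴ ÷ 2x³ = −4x. Subtract (−4x)·D = −8x⁴ − 4x³ − 16x² − 32x. Remainder: 18x³ + 9x² + 36x + 72.
Step 2: lead(18x³ + 9x² + 36x + 72) ÷ lead(D) = 18x³ ÷ 2x³ = 9. Subtract (9)·D = 18x³ + 9x² + 36x + 72. Remainder: 0.

R(x) = 0, so D(x) is a factor of P(x). yes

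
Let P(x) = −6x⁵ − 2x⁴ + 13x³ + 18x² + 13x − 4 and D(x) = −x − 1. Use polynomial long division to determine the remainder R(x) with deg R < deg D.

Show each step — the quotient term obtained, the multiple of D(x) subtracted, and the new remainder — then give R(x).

R(x) = −8

Step 1: lead(−6x⁵ − 2x⁴ + 13x³ + 18x² + 13x − 4) ÷ lead(D) = −6x⁵ ÷ −x = 6x⁴. Subtract (6x⁴)·D = −6x⁵ − 6x⁴. Remainder: 4x⁴ + 13x³ + 18x² + 13x − 4.
Step 2: lead(4x⁴ + 13x³ + 18x² + 13x − 4) ÷ lead(D) = 4x⁴ ÷ −x = −4x³. Subtract (−4x³)·D = 4x⁴ + 4x³. Remainder: 9x³ + 18x² + 13x − 4.
Step 3: lead(9x³ + 18x² + 13x − 4) ÷ lead(D) = 9x³ ÷ −x = −9x². Subtract (−9x²)·D = 9x³ + 9x². Remainder: 9x² + 13x − 4.
Step 4: lead(9x² + 13x − 4) ÷ lead(D) = 9x² ÷ −x = −9x. Subtract (−9x)·D = 9x² + 9x. Remainder: 4x − 4.
Step 5: lead(4x − 4) ÷ lead(D) = 4x ÷ −x = −4. Subtract (−4)·D = 4x + 4. Remainder: −8.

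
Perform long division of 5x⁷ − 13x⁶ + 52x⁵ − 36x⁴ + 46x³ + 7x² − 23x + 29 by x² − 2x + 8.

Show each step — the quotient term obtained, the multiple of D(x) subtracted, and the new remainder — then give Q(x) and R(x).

Q(x) = 5x⁵ − 3x⁴ + 6x³ − 2x + 3; R(x) = −x + 5

Step 1: lead(5x⁷ − 13x⁶ + 52x⁵ − 36x⁴ + 46x³ + 7x² − 23x + 29) ÷ lead(D) = 5x⁷ ÷ x² = 5x⁵. Subtract (5x⁵)·D = 5x⁷ − 10x⁶ + 40x⁵. Remainder: −3x⁶ + 12x⁵ − 36x⁴ + 46x³ + 7x² − 23x + 29.
Step 2: lead(−3x⁶ + 12x⁵ − 36x⁴ + 46x³ + 7x² − 23x + 29) ÷ lead(D) = −3x⁶ ÷ x² = −3x⁴. Subtract (−3x⁴)·D = −3x⁶ + 6x⁵ − 24x⁴. Remainder: 6x⁵ − 12x⁴ + 46x³ + 7x² − 23x + 29.
Step 3: lead(6x⁵ − 12x⁴ + 46x³ + 7x² − 23x + 29) ÷ lead(D) = 6x⁵ ÷ x² = 6x³. Subtract (6x³)·D = 6x⁵ − 12x⁴ + 48x³. Remainder: −2x³ + 7x² − 23x + 29.
Step 4: lead(−2x³ + 7x² − 23x + 29) ÷ lead(D) = −2x³ ÷ x² = −2x. Subtract (−2x)·D = −2x³ + 4x² − 16x. Remainder: 3x² − 7x + 29.
Step 5: lead(3x² − 7x + 29) ÷ lead(D) = 3x² ÷ x² = 3. Subtract (3)·D = 3x² − 6x + 24. Remainder: −x + 5.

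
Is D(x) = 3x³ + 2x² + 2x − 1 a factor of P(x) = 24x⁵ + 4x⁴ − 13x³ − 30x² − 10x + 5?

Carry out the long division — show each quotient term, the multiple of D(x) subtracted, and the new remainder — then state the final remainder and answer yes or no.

Step 1: lead(24x⁵ + 4x⁴ − 13x³ − 30x² − 10x + 5) ÷ lead(D) = 24x⁵ ÷ 3x³ = 8x². Subtract (8x²)·D = 24x⁵ + 16x⁴ + 16x³ − 8x². Remainder: −12x⁴ − 29x³ − 22x² − 10x + 5.
Step 2: lead(−12x⁴ − 29x³ − 22x² − 10x + 5) ÷ lead(D) = −12x⁴ ÷ 3x³ = −4x. Subtract (−4x)·D = −12x⁴ − 8x³ − 8x² + 4x. Remainder: −21x³ − 14x² − 14x + 5.
Step 3: lead(−21x³ − 14x² − 14x + 5) ÷ lead(D) = −21x³ ÷ 3x³ = −7. Subtract (−7)·D = −21x³ − 14x² − 14x + 7. Remainder: −2.

R(x) = −2, so D(x) is not a factor of P(x). no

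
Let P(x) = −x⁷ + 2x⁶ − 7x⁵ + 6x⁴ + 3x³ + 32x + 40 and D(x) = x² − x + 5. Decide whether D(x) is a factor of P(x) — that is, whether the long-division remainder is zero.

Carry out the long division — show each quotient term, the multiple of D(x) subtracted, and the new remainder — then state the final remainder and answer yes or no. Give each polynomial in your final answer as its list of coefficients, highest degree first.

R = [0], so D(x) is a factor of P(x). yes

Step 1: lead(−x⁷ + 2x⁶ − 7x⁵ + 6x⁴ + 3x³ + 32x + 40) ÷ lead(D) = −x⁷ ÷ x² = −x⁵. Subtract (−x⁵)·D = −x⁷ + x⁶ − 5x⁵. Remainder: x⁶ − 2x⁵ + 6x⁴ + 3x³ + 32x + 40.
Step 2: lead(x⁶ − 2x⁵ + 6x⁴ + 3x³ + 32x + 40) ÷ lead(D) = x⁶ ÷ x² = x⁴. Subtract (x⁴)·D = x⁶ − x⁵ + 5x⁴. Remainder: −x⁵ + x⁴ + 3x³ + 32x + 40.
Step 3: lead(−x⁵ + x⁴ + 3x³ + 32x + 40) ÷ lead(D) = −x⁵ ÷ x² = −x³. Subtract (−x³)·D = −x⁵ + x⁴ − 5x³. Remainder: 8x³ + 32x + 40.
Step 4: lead(8x³ + 32x + 40) ÷ lead(D) = 8x³ ÷ x² = 8x. Subtract (8x)·D = 8x³ − 8x² + 40x. Remainder: 8x² − 8x + 40.
Step 5: lead(8x² − 8x + 40) ÷ lead(D) = 8x² ÷ x² = 8. Subtract (8)·D = 8x² − 8x + 40. Remainder: 0.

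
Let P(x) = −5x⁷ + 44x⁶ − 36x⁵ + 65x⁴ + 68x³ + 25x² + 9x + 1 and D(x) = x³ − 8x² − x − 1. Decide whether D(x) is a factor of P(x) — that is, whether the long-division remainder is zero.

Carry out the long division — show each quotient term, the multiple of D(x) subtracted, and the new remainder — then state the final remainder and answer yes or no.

Step 1: lead(−5x⁷ + 44x⁶ − 36x⁵ + 65x⁴ + 68x³ + 25x² + 9x + 1) ÷ lead(D) = −5x⁷ ÷ x³ = −5x⁴. Subtract (−5x⁴)·D = −5x⁷ + 40x⁶ + 5x⁵ + 5x⁴. Remainder: 4x⁶ − 41x⁵ + 60x⁴ + 68x³ + 25x² + 9x + 1.
Step 2: lead(4x⁶ − 41x⁵ + 60x⁴ + 68x³ + 25x² + 9x + 1) ÷ lead(D) = 4x⁶ ÷ x³ = 4x³. Subtract (4x³)·D = 4x⁶ − 32x⁵ − 4x⁴ − 4x³. Remainder: −9x⁵ + 64x⁴ + 72x³ + 25x² + 9x + 1.
Step 3: lead(−9x⁵ + 64x⁴ + 72x³ + 25x² + 9x + 1) ÷ lead(D) = −9x⁵ ÷ x³ = −9x². Subtract (−9x²)·D = −9x⁵ + 72x⁴ + 9x³ + 9x². Remainder: −8x⁴ + 63x³ + 16x² + 9x + 1.
Step 4: lead(−8x⁴ + 63x³ + 16x² + 9x + 1) ÷ lead(D) = −8x⁴ ÷ x³ = −8x. Subtract (−8x)·D = −8x⁴ + 64x³ + 8x² + 8x. Remainder: −x³ + 8x² + x + 1.
Step 5: lead(−x³ + 8x² + x + 1) ÷ lead(D) = −x³ ÷ x³ = −1. Subtract (−1)·D = −x³ + 8x² + x + 1. Remainder: 0.

R(x) = 0, so D(x) is a factor of P(x). yes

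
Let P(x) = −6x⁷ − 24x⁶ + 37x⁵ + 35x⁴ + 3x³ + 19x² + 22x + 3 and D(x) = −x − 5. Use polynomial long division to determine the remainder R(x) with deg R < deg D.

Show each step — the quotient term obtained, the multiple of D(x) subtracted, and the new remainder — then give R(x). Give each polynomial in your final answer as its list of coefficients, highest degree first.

Step 1: lead(−6x⁷ − 24x⁶ + 37x⁵ + 35x⁴ + 3x³ + 19x² + 22x + 3) ÷ lead(D) = −6x⁷ ÷ −x = 6x⁶. Subtract (6x⁶)·D = −6x⁷ − 30x⁶. Remainder: 6x⁶ + 37x⁵ + 35x⁴ + 3x³ + 19x² + 22x + 3.
Step 2: lead(6x⁶ + 37x⁵ + 35x⁴ + 3x³ + 19x² + 22x + 3) ÷ lead(D) = 6x⁶ ÷ −x = −6x⁵. Subtract (−6x⁵)·D = 6x⁶ + 30x⁵. Remainder: 7x⁵ + 35x⁴ + 3x³ + 19x² + 22x + 3.
Step 3: lead(7x⁵ + 35x⁴ + 3x³ + 19x² + 22x + 3) ÷ lead(D) = 7x⁵ ÷ −x = −7x⁴. Subtract (−7x⁴)·D = 7x⁵ + 35x⁴. Remainder: 3x³ + 19x² + 22x + 3.
Step 4: lead(3x³ + 19x² + 22x + 3) ÷ lead(D) = 3x³ ÷ −x = −3x². Subtract (−3x²)·D = 3x³ + 15x². Remainder: 4x² + 22x + 3.
Step 5: lead(4x² + 22x + 3) ÷ lead(D) = 4x² ÷ −x = −4x. Subtract (−4x)·D = 4x² + 20x. Remainder: 2x + 3.
Step 6: lead(2x + 3) ÷ lead(D) = 2x ÷ −x = −2. Subtract (−2)·D = 2x + 10. Remainder: −7.

R = [-7]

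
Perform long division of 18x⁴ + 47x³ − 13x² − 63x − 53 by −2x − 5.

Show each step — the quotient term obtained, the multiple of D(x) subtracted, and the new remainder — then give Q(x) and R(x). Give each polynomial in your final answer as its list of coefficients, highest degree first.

Q = [-9, -1, 9, 9]; R = [-8]

Step 1: lead(18x⁴ + 47x³ − 13x² − 63x − 53) ÷ lead(D) = 18x⁴ ÷ −2x = −9x³. Subtract (−9x³)·D = 18x⁴ + 45x³. Remainder: 2x³ − 13x² − 63x − 53.
Step 2: lead(2x³ − 13x² − 63x − 53) ÷ lead(D) = 2x³ ÷ −2x = −x². Subtract (−x²)·D = 2x³ + 5x². Remainder: −18x² − 63x − 53.
Step 3: lead(−18x² − 63x − 53) ÷ lead(D) = −18x² ÷ −2x = 9x. Subtract (9x)·D = −18x² − 45x. Remainder: −18x − 53.
Step 4: lead(−18x − 53) ÷ lead(D) = −18x ÷ −2x = 9. Subtract (9)·D = −18x − 45. Remainder: −8.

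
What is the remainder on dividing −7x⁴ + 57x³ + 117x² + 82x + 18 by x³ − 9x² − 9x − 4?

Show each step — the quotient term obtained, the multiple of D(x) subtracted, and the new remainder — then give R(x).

Step 1: lead(−7x⁴ + 57x³ + 117x² + 82x + 18) ÷ lead(D) = −7x⁴ ÷ x³ = −7x. Subtract (−7x)·D = −7x⁴ + 63x³ + 63x² + 28x. Remainder: −6x³ + 54x² + 54x + 18.
Step 2: lead(−6x³ + 54x² + 54x + 18) ÷ lead(D) = −6x³ ÷ x³ = −6. Subtract (−6)·D = −6x³ + 54x² + 54x + 24. Remainder: −6.

R(x) = −6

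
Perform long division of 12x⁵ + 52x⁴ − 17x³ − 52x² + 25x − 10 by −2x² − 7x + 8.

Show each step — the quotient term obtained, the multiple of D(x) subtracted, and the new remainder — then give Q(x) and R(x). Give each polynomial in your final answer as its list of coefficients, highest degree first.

Q = [-6, -5, 2, -1]; R = [2, -2]

Step 1: lead(12x⁵ + 52x⁴ − 17x³ − 52x² + 25x − 10) ÷ lead(D) = 12x⁵ ÷ −2x² = −6x³. Subtract (−6x³)·D = 12x⁵ + 42x⁴ − 48x³. Remainder: 10x⁴ + 31x³ − 52x² + 25x − 10.
Step 2: lead(10x⁴ + 31x³ − 52x² + 25x − 10) ÷ lead(D) = 10x⁴ ÷ −2x² = −5x². Subtract (−5x²)·D = 10x⁴ + 35x³ − 40x². Remainder: −4x³ − 12x² + 25x − 10.
Step 3: lead(−4x³ − 12x² + 25x − 10) ÷ lead(D) = −4x³ ÷ −2x² = 2x. Subtract (2x)·D = −4x³ − 14x² + 16x. Remainder: 2x² + 9x − 10.
Step 4: lead(2x² + 9x − 10) ÷ lead(D) = 2x² ÷ −2x² = −1. Subtract (−1)·D = 2x² + 7x − 8. Remainder: 2x − 2.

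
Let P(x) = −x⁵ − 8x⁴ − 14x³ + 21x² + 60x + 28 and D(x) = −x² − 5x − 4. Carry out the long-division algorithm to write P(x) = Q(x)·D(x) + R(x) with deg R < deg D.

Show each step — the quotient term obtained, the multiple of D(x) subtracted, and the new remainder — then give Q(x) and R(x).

Step 1: lead(−x⁵ − 8x⁴ − 14x³ + 21x² + 60x + 28) ÷ lead(D) = −x⁵ ÷ −x² = x³. Subtract (x³)·D = −x⁵ − 5x⁴ − 4x³. Remainder: −3x⁴ − 10x³ + 21x² + 60x + 28.
Step 2: lead(−3x⁴ − 10x³ + 21x² + 60x + 28) ÷ lead(D) = −3x⁴ ÷ −x² = 3x². Subtract (3x²)·D = −3x⁴ − 15x³ − 12x². Remainder: 5x³ + 33x² + 60x + 28.
Step 3: lead(5x³ + 33x² + 60x + 28) ÷ lead(D) = 5x³ ÷ −x² = −5x. Subtract (−5x)·D = 5x³ + 25x² + 20x. Remainder: 8x² + 40x + 28.
Step 4: lead(8x² + 40x + 28) ÷ lead(D) = 8x² ÷ −x² = −8. Subtract (−8)·D = 8x² + 40x + 32. Remainder: −4.

Q(x) = x³ + 3x² − 5x − 8; R(x) = −4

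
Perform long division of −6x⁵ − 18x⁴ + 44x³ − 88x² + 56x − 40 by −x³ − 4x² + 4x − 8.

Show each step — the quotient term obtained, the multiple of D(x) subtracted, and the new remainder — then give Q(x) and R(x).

Q(x) = 6x² − 6x + 4; R(x) = −8x − 8

Step 1: lead(−6x⁵ − 18x⁴ + 44x³ − 88x² + 56x − 40) ÷ lead(D) = −6x⁵ ÷ −x³ = 6x². Subtract (6x²)·D = −6x⁵ − 24x⁴ + 24x³ − 48x². Remainder: 6x⁴ + 20x³ − 40x² + 56x − 40.
Step 2: lead(6x⁴ + 20x³ − 40x² + 56x − 40) ÷ lead(D) = 6x⁴ ÷ −x³ = −6x. Subtract (−6x)·D = 6x⁴ + 24x³ − 24x² + 48x. Remainder: −4x³ − 16x² + 8x − 40.
Step 3: lead(−4x³ − 16x² + 8x − 40) ÷ lead(D) = −4x³ ÷ −x³ = 4. Subtract (4)·D = −4x³ − 16x² + 16x − 32. Remainder: −8x − 8.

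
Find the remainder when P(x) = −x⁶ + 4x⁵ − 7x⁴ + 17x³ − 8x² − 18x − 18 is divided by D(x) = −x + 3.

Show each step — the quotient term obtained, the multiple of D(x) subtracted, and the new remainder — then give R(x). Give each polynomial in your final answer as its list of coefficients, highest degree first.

R = [-9]

Step 1: lead(−x⁶ + 4x⁵ − 7x⁴ + 17x³ − 8x² − 18x − 18) ÷ lead(D) = −x⁶ ÷ −x = x⁵. Subtract (x⁵)·D = −x⁶ + 3x⁵. Remainder: x⁵ − 7x⁴ + 17x³ − 8x² − 18x − 18.
Step 2: lead(x⁵ − 7x⁴ + 17x³ − 8x² − 18x − 18) ÷ lead(D) = x⁵ ÷ −x = −x⁴. Subtract (−x⁴)·D = x⁵ − 3x⁴. Remainder: −4x⁴ + 17x³ − 8x² − 18x − 18.
Step 3: lead(−4x⁴ + 17x³ − 8x² − 18x − 18) ÷ lead(D) = −4x⁴ ÷ −x = 4x³. Subtract (4x³)·D = −4x⁴ + 12x³. Remainder: 5x³ − 8x² − 18x − 18.
Step 4: lead(5x³ − 8x² − 18x − 18) ÷ lead(D) = 5x³ ÷ −x = −5x². Subtract (−5x²)·D = 5x³ − 15x². Remainder: 7x² − 18x − 18.
Step 5: lead(7x² − 18x − 18) ÷ lead(D) = 7x² ÷ −x = −7x. Subtract (−7x)·D = 7x² − 21x. Remainder: 3x − 18.
Step 6: lead(3x − 18) ÷ lead(D) = 3x ÷ −x = −3. Subtract (−3)·D = 3x − 9. Remainder: −9.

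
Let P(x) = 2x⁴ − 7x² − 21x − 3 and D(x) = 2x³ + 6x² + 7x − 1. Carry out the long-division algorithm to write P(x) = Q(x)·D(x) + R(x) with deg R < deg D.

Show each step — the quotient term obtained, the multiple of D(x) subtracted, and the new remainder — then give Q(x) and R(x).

Q(x) = x − 3; R(x) = 4x² + x − 6

Step 1: lead(2x⁴ − 7x² − 21x − 3) ÷ lead(D) = 2x⁴ ÷ 2x³ = x. Subtract (x)·D = 2x⁴ + 6x³ + 7x² − x. Remainder: −6x³ − 14x² − 20x − 3.
Step 2: lead(−6x³ − 14x² − 20x − 3) ÷ lead(D) = −6x³ ÷ 2x³ = −3. Subtract (−3)·D = −6x³ − 18x² − 21x + 3. Remainder: 4x² + x − 6.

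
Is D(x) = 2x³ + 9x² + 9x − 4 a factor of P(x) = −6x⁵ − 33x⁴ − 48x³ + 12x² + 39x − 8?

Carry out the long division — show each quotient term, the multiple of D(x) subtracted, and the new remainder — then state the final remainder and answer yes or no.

R(x) = 4, so D(x) is not a factor of P(x). no

Step 1: lead(−6x⁵ − 33x⁴ − 48x³ + 12x² + 39x − 8) ÷ lead(D) = −6x⁵ ÷ 2x³ = −3x². Subtract (−3x²)·D = −6x⁵ − 27x⁴ − 27x³ + 12x². Remainder: −6x⁴ − 21x³ + 39x − 8.
Step 2: lead(−6x⁴ − 21x³ + 39x − 8) ÷ lead(D) = −6x⁴ ÷ 2x³ = −3x. Subtract (−3x)·D = −6x⁴ − 27x³ − 27x² + 12x. Remainder: 6x³ + 27x² + 27x − 8.
Step 3: lead(6x³ + 27x² + 27x − 8) ÷ lead(D) = 6x³ ÷ 2x³ = 3. Subtract (3)·D = 6x³ + 27x² + 27x − 12. Remainder: 4.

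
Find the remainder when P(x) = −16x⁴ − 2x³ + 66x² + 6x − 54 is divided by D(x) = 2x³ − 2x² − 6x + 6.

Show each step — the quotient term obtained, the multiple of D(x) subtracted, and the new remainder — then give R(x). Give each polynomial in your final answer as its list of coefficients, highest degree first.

Step 1: lead(−16x⁴ − 2x³ + 66x² + 6x − 54) ÷ lead(D) = −16x⁴ ÷ 2x³ = −8x. Subtract (−8x)·D = −16x⁴ + 16x³ + 48x² − 48x. Remainder: −18x³ + 18x² + 54x − 54.
Step 2: lead(−18x³ + 18x² + 54x − 54) ÷ lead(D) = −18x³ ÷ 2x³ = −9. Subtract (−9)·D = −18x³ + 18x² + 54x − 54. Remainder: 0.

R = [0]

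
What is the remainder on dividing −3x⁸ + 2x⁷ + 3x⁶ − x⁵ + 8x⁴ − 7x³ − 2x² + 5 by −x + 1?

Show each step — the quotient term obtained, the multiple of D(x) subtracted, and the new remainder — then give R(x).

Step 1: lead(−3x⁸ + 2x⁷ + 3x⁶ − x⁵ + 8x⁴ − 7x³ − 2x² + 5) ÷ lead(D) = −3x⁸ ÷ −x = 3x⁷. Subtract (3x⁷)·D = −3x⁸ + 3x⁷. Remainder: −x⁷ + 3x⁶ − x⁵ + 8x⁴ − 7x³ − 2x² + 5.
Step 2: lead(−x⁷ + 3x⁶ − x⁵ + 8x⁴ − 7x³ − 2x² + 5) ÷ lead(D) = −x⁷ ÷ −x = x⁶. Subtract (x⁶)·D = −x⁷ + x⁶. Remainder: 2x⁶ − x⁵ + 8x⁴ − 7x³ − 2x² + 5.
Step 3: lead(2x⁶ − x⁵ + 8x⁴ − 7x³ − 2x² + 5) ÷ lead(D) = 2x⁶ ÷ −x = −2x⁵. Subtract (−2x⁵)·D = 2x⁶ − 2x⁵. Remainder: x⁵ + 8x⁴ − 7x³ − 2x² + 5.
Step 4: lead(x⁵ + 8x⁴ − 7x³ − 2x² + 5) ÷ lead(D) = x⁵ ÷ −x = −x⁴. Subtract (−x⁴)·D = x⁵ − x⁴. Remainder: 9x⁴ − 7x³ − 2x² + 5.
Step 5: lead(9x⁴ − 7x³ − 2x² + 5) ÷ lead(D) = 9x⁴ ÷ −x = −9x³. Subtract (−9x³)·D = 9x⁴ − 9x³. Remainder: 2x³ − 2x² + 5.
Step 6: lead(2x³ − 2x² + 5) ÷ lead(D) = 2x³ ÷ −x = −2x². Subtract (−2x²)·D = 2x³ − 2x². Remainder: 5.

R(x) = 5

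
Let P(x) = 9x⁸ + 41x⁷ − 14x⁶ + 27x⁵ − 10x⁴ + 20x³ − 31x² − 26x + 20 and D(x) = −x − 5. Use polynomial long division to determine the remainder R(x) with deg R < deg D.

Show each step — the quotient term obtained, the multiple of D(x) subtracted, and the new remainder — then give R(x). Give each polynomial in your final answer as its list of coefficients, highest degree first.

Step 1: lead(9x⁸ + 41x⁷ − 14x⁶ + 27x⁵ − 10x⁴ + 20x³ − 31x² − 26x + 20) ÷ lead(D) = 9x⁸ ÷ −x = −9x⁷. Subtract (−9x⁷)·D = 9x⁸ + 45x⁷. Remainder: −4x⁷ − 14x⁶ + 27x⁵ − 10x⁴ + 20x³ − 31x² − 26x + 20.
Step 2: lead(−4x⁷ − 14x⁶ + 27x⁵ − 10x⁴ + 20x³ − 31x² − 26x + 20) ÷ lead(D) = −4x⁷ ÷ −x = 4x⁶. Subtract (4x⁶)·D = −4x⁷ − 20x⁶. Remainder: 6x⁶ + 27x⁵ − 10x⁴ + 20x³ − 31x² − 26x + 20.
Step 3: lead(6x⁶ + 27x⁵ − 10x⁴ + 20x³ − 31x² − 26x + 20) ÷ lead(D) = 6x⁶ ÷ −x = −6x⁵. Subtract (−6x⁵)·D = 6x⁶ + 30x⁵. Remainder: −3x⁵ − 10x⁴ + 20x³ − 31x² − 26x + 20.
Step 4: lead(−3x⁵ − 10x⁴ + 20x³ − 31x² − 26x + 20) ÷ lead(D) = −3x⁵ ÷ −x = 3x⁴. Subtract (3x⁴)·D = −3x⁵ − 15x⁴. Remainder: 5x⁴ + 20x³ − 31x² − 26x + 20.
Step 5: lead(5x⁴ + 20x³ − 31x² − 26x + 20) ÷ lead(D) = 5x⁴ ÷ −x = −5x³. Subtract (−5x³)·D = 5x⁴ + 25x³. Remainder: −5x³ − 31x² − 26x + 20.
Step 6: lead(−5x³ − 31x² − 26x + 20) ÷ lead(D) = −5x³ ÷ −x = 5x². Subtract (5x²)·D = −5x³ − 25x². Remainder: −6x² − 26x + 20.
Step 7: lead(−6x² − 26x + 20) ÷ lead(D) = −6x² ÷ −x = 6x. Subtract (6x)·D = −6x² − 30x. Remainder: 4x + 20.
Step 8: lead(4x + 20) ÷ lead(D) = 4x ÷ −x = −4. Subtract (−4)·D = 4x + 20. Remainder: 0.

R = [0]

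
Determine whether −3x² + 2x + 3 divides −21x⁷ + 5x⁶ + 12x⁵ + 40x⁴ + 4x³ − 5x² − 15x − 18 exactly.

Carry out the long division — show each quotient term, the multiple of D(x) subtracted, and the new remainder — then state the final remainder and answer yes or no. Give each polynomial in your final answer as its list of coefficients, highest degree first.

R = [0], so D(x) is a factor of P(x). yes

Step 1: lead(−21x⁷ + 5x⁶ + 12x⁵ + 40x⁴ + 4x³ − 5x² − 15x − 18) ÷ lead(D) = −21x⁷ ÷ −3x² = 7x⁵. Subtract (7x⁵)·D = −21x⁷ + 14x⁶ + 21x⁵. Remainder: −9x⁶ − 9x⁵ + 40x⁴ + 4x³ − 5x² − 15x − 18.
Step 2: lead(−9x⁶ − 9x⁵ + 40x⁴ + 4x³ − 5x² − 15x − 18) ÷ lead(D) = −9x⁶ ÷ −3x² = 3x⁴. Subtract (3x⁴)·D = −9x⁶ + 6x⁵ + 9x⁴. Remainder: −15x⁵ + 31x⁴ + 4x³ − 5x² − 15x − 18.
Step 3: lead(−15x⁵ + 31x⁴ + 4x³ − 5x² − 15x − 18) ÷ lead(D) = −15x⁵ ÷ −3x² = 5x³. Subtract (5x³)·D = −15x⁵ + 10x⁴ + 15x³. Remainder: 21x⁴ − 11x³ − 5x² − 15x − 18.
Step 4: lead(21x⁴ − 11x³ − 5x² − 15x − 18) ÷ lead(D) = 21x⁴ ÷ −3x² = −7x². Subtract (−7x²)·D = 21x⁴ − 14x³ − 21x². Remainder: 3x³ + 16x² − 15x − 18.
Step 5: lead(3x³ + 16x² − 15x − 18) ÷ lead(D) = 3x³ ÷ −3x² = −x. Subtract (−x)·D = 3x³ − 2x² − 3x. Remainder: 18x² − 12x − 18.
Step 6: lead(18x² − 12x − 18) ÷ lead(D) = 18x² ÷ −3x² = −6. Subtract (−6)·D = 18x² − 12x − 18. Remainder: 0.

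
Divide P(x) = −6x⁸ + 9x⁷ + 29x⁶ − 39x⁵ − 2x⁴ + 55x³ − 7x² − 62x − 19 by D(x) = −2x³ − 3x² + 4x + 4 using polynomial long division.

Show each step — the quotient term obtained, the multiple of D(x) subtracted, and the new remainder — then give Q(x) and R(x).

Step 1: lead(−6x⁸ + 9x⁷ + 29x⁶ − 39x⁵ − 2x⁴ + 55x³ − 7x² − 62x − 19) ÷ lead(D) = −6x⁸ ÷ −2x³ = 3x⁵. Subtract (3x⁵)·D = −6x⁸ − 9x⁷ + 12x⁶ + 12x⁵. Remainder: 18x⁷ + 17x⁶ − 51x⁵ − 2x⁴ + 55x³ − 7x² − 62x − 19.
Step 2: lead(18x⁷ + 17x⁶ − 51x⁵ − 2x⁴ + 55x³ − 7x² − 62x − 19) ÷ lead(D) = 18x⁷ ÷ −2x³ = −9x⁴. Subtract (−9x⁴)·D = 18x⁷ + 27x⁶ − 36x⁵ − 36x⁴. Remainder: −10x⁶ − 15x⁵ + 34x⁴ + 55x³ − 7x² − 62x − 19.
Step 3: lead(−10x⁶ − 15x⁵ + 34x⁴ + 55x³ − 7x² − 62x − 19) ÷ lead(D) = −10x⁶ ÷ −2x³ = 5x³. Subtract (5x³)·D = −10x⁶ − 15x⁵ + 20x⁴ + 20x³. Remainder: 14x⁴ + 35x³ − 7x² − 62x − 19.
Step 4: lead(14x⁴ + 35x³ − 7x² − 62x − 19) ÷ lead(D) = 14x⁴ ÷ −2x³ = −7x. Subtract (−7x)·D = 14x⁴ + 21x³ − 28x² − 28x. Remainder: 14x³ + 21x² − 34x − 19.
Step 5: lead(14x³ + 21x² − 34x − 19) ÷ lead(D) = 14x³ ÷ −2x³ = −7. Subtract (−7)·D = 14x³ + 21x² − 28x − 28. Remainder: −6x + 9.

Q(x) = 3x⁵ − 9x⁴ + 5x³ − 7x − 7; R(x) = −6x + 9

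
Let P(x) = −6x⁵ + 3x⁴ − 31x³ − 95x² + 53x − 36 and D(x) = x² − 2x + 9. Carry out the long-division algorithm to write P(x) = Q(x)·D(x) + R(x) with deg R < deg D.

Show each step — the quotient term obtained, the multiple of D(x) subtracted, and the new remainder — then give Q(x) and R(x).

Step 1: lead(−6x⁵ + 3x⁴ − 31x³ − 95x² + 53x − 36) ÷ lead(D) = −6x⁵ ÷ x² = −6x³. Subtract (−6x³)·D = −6x⁵ + 12x⁴ − 54x³. Remainder: −9x⁴ + 23x³ − 95x² + 53x − 36.
Step 2: lead(−9x⁴ + 23x³ − 95x² + 53x − 36) ÷ lead(D) = −9x⁴ ÷ x² = −9x². Subtract (−9x²)·D = −9x⁴ + 18x³ − 81x². Remainder: 5x³ − 14x² + 53x − 36.
Step 3: lead(5x³ − 14x² + 53x − 36) ÷ lead(D) = 5x³ ÷ x² = 5x. Subtract (5x)·D = 5x³ − 10x² + 45x. Remainder: −4x² + 8x − 36.
Step 4: lead(−4x² + 8x − 36) ÷ lead(D) = −4x² ÷ x² = −4. Subtract (−4)·D = −4x² + 8x − 36. Remainder: 0.

Q(x) = −6x³ − 9x² + 5x − 4; R(x) = 0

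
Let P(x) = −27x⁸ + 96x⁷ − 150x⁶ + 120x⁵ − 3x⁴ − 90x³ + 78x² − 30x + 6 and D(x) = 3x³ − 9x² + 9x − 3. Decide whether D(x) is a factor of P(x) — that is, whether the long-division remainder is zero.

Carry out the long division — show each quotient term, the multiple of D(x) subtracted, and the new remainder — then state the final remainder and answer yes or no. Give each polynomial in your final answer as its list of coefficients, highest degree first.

Step 1: lead(−27x⁸ + 96x⁷ − 150x⁶ + 120x⁵ − 3x⁴ − 90x³ + 78x² − 30x + 6) ÷ lead(D) = −27x⁸ ÷ 3x³ = −9x⁵. Subtract (−9x⁵)·D = −27x⁸ + 81x⁷ − 81x⁶ + 27x⁵. Remainder: 15x⁷ − 69x⁶ + 93x⁵ − 3x⁴ − 90x³ + 78x² − 30x + 6.
Step 2: lead(15x⁷ − 69x⁶ + 93x⁵ − 3x⁴ − 90x³ + 78x² − 30x + 6) ÷ lead(D) = 15x⁷ ÷ 3x³ = 5x⁴. Subtract (5x⁴)·D = 15x⁷ − 45x⁶ + 45x⁵ − 15x⁴. Remainder: −24x⁶ + 48x⁵ + 12x⁴ − 90x³ + 78x² − 30x + 6.
Step 3: lead(−24x⁶ + 48x⁵ + 12x⁴ − 90x³ + 78x² − 30x + 6) ÷ lead(D) = −24x⁶ ÷ 3x³ = −8x³. Subtract (−8x³)·D = −24x⁶ + 72x⁵ − 72x⁴ + 24x³. Remainder: −24x⁵ + 84x⁴ − 114x³ + 78x² − 30x + 6.
Step 4: lead(−24x⁵ + 84x⁴ − 114x³ + 78x² − 30x + 6) ÷ lead(D) = −24x⁵ ÷ 3x³ = −8x². Subtract (−8x²)·D = −24x⁵ + 72x⁴ − 72x³ + 24x². Remainder: 12x⁴ − 42x³ + 54x² − 30x + 6.
Step 5: lead(12x⁴ − 42x³ + 54x² − 30x + 6) ÷ lead(D) = 12x⁴ ÷ 3x³ = 4x. Subtract (4x)·D = 12x⁴ − 36x³ + 36x² − 12x. Remainder: −6x³ + 18x² − 18x + 6.
Step 6: lead(−6x³ + 18x² − 18x + 6) ÷ lead(D) = −6x³ ÷ 3x³ = −2. Subtract (−2)·D = −6x³ + 18x² − 18x + 6. Remainder: 0.

R = [0], so D(x) is a factor of P(x). yes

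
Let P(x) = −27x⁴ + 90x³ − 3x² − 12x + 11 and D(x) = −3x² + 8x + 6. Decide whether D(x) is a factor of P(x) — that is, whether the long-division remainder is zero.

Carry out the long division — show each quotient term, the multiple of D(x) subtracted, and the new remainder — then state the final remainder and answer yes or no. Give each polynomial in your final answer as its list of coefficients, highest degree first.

R = [-7], so D(x) is not a factor of P(x). no

Step 1: lead(−27x⁴ + 90x³ − 3x² − 12x + 11) ÷ lead(D) = −27x⁴ ÷ −3x² = 9x². Subtract (9x²)·D = −27x⁴ + 72x³ + 54x². Remainder: 18x³ − 57x² − 12x + 11.
Step 2: lead(18x³ − 57x² − 12x + 11) ÷ lead(D) = 18x³ ÷ −3x² = −6x. Subtract (−6x)·D = 18x³ − 48x² − 36x. Remainder: −9x² + 24x + 11.
Step 3: lead(−9x² + 24x + 11) ÷ lead(D) = −9x² ÷ −3x² = 3. Subtract (3)·D = −9x² + 24x + 18. Remainder: −7.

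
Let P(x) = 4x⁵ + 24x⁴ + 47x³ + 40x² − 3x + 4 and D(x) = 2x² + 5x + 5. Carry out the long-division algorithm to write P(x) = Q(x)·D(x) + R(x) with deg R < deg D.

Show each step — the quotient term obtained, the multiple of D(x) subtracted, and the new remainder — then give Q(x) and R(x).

Q(x) = 2x³ + 7x² + x; R(x) = −8x + 4

Step 1: lead(4x⁵ + 24x⁴ + 47x³ + 40x² − 3x + 4) ÷ lead(D) = 4x⁵ ÷ 2x² = 2x³. Subtract (2x³)·D = 4x⁵ + 10x⁴ + 10x³. Remainder: 14x⁴ + 37x³ + 40x² − 3x + 4.
Step 2: lead(14x⁴ + 37x³ + 40x² − 3x + 4) ÷ lead(D) = 14x⁴ ÷ 2x² = 7x². Subtract (7x²)·D = 14x⁴ + 35x³ + 35x². Remainder: 2x³ + 5x² − 3x + 4.
Step 3: lead(2x³ + 5x² − 3x + 4) ÷ lead(D) = 2x³ ÷ 2x² = x. Subtract (x)·D = 2x³ + 5x² + 5x. Remainder: −8x + 4.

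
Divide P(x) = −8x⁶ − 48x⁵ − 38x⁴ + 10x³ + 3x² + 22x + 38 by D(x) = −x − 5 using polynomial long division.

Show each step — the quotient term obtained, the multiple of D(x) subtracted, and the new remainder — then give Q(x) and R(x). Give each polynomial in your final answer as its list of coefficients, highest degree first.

Step 1: lead(−8x⁶ − 48x⁵ − 38x⁴ + 10x³ + 3x² + 22x + 38) ÷ lead(D) = −8x⁶ ÷ −x = 8x⁵. Subtract (8x⁵)·D = −8x⁶ − 40x⁵. Remainder: −8x⁵ − 38x⁴ + 10x³ + 3x² + 22x + 38.
Step 2: lead(−8x⁵ − 38x⁴ + 10x³ + 3x² + 22x + 38) ÷ lead(D) = −8x⁵ ÷ −x = 8x⁴. Subtract (8x⁴)·D = −8x⁵ − 40x⁴. Remainder: 2x⁴ + 10x³ + 3x² + 22x + 38.
Step 3: lead(2x⁴ + 10x³ + 3x² + 22x + 38) ÷ lead(D) = 2x⁴ ÷ −x = −2x³. Subtract (−2x³)·D = 2x⁴ + 10x³. Remainder: 3x² + 22x + 38.
Step 4: lead(3x² + 22x + 38) ÷ lead(D) = 3x² ÷ −x = −3x. Subtract (−3x)·D = 3x² + 15x. Remainder: 7x + 38.
Step 5: lead(7x + 38) ÷ lead(D) = 7x ÷ −x = −7. Subtract (−7)·D = 7x + 35. Remainder: 3.

Q = [8, 8, -2, 0, -3, -7]; R = [3]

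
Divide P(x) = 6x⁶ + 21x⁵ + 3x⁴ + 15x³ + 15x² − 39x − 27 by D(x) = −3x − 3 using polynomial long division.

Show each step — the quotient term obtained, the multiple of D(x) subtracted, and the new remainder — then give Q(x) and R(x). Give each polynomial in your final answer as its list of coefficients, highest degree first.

Q = [-2, -5, 4, -9, 4, 9]; R = [0]

Step 1: lead(6x⁶ + 21x⁵ + 3x⁴ + 15x³ + 15x² − 39x − 27) ÷ lead(D) = 6x⁶ ÷ −3x = −2x⁵. Subtract (−2x⁵)·D = 6x⁶ + 6x⁵. Remainder: 15x⁵ + 3x⁴ + 15x³ + 15x² − 39x − 27.
Step 2: lead(15x⁵ + 3x⁴ + 15x³ + 15x² − 39x − 27) ÷ lead(D) = 15x⁵ ÷ −3x = −5x⁴. Subtract (−5x⁴)·D = 15x⁵ + 15x⁴. Remainder: −12x⁴ + 15x³ + 15x² − 39x − 27.
Step 3: lead(−12x⁴ + 15x³ + 15x² − 39x − 27) ÷ lead(D) = −12x⁴ ÷ −3x = 4x³. Subtract (4x³)·D = −12x⁴ − 12x³. Remainder: 27x³ + 15x² − 39x − 27.
Step 4: lead(27x³ + 15x² − 39x − 27) ÷ lead(D) = 27x³ ÷ −3x = −9x². Subtract (−9x²)·D = 27x³ + 27x². Remainder: −12x² − 39x − 27.
Step 5: lead(−12x² − 39x − 27) ÷ lead(D) = −12x² ÷ −3x = 4x. Subtract (4x)·D = −12x² − 12x. Remainder: −27x − 27.
Step 6: lead(−27x − 27) ÷ lead(D) = −27x ÷ −3x = 9. Subtract (9)·D = −27x − 27. Remainder: 0.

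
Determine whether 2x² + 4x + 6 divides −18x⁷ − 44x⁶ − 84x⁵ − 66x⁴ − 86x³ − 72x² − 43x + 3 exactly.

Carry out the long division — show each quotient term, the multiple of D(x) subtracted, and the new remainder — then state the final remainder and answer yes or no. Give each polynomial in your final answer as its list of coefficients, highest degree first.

R = [1, -3], so D(x) is not a factor of P(x). no

Step 1: lead(−18x⁷ − 44x⁶ − 84x⁵ − 66x⁴ − 86x³ − 72x² − 43x + 3) ÷ lead(D) = −18x⁷ ÷ 2x² = −9x⁵. Subtract (−9x⁵)·D = −18x⁷ − 36x⁶ − 54x⁵. Remainder: −8x⁶ − 30x⁵ − 66x⁴ − 86x³ − 72x² − 43x + 3.
Step 2: lead(−8x⁶ − 30x⁵ − 66x⁴ − 86x³ − 72x² − 43x + 3) ÷ lead(D) = −8x⁶ ÷ 2x² = −4x⁴. Subtract (−4x⁴)·D = −8x⁶ − 16x⁵ − 24x⁴. Remainder: −14x⁵ − 42x⁴ − 86x³ − 72x² − 43x + 3.
Step 3: lead(−14x⁵ − 42x⁴ − 86x³ − 72x² − 43x + 3) ÷ lead(D) = −14x⁵ ÷ 2x² = −7x³. Subtract (−7x³)·D = −14x⁵ − 28x⁴ − 42x³. Remainder: −14x⁴ − 44x³ − 72x² − 43x + 3.
Step 4: lead(−14x⁴ − 44x³ − 72x² − 43x + 3) ÷ lead(D) = −14x⁴ ÷ 2x² = −7x². Subtract (−7x²)·D = −14x⁴ − 28x³ − 42x². Remainder: −16x³ − 30x² − 43x + 3.
Step 5: lead(−16x³ − 30x² − 43x + 3) ÷ lead(D) = −16x³ ÷ 2x² = −8x. Subtract (−8x)·D = −16x³ − 32x² − 48x. Remainder: 2x² + 5x + 3.
Step 6: lead(2x² + 5x + 3) ÷ lead(D) = 2x² ÷ 2x² = 1. Subtract (1)·D = 2x² + 4x + 6. Remainder: x − 3.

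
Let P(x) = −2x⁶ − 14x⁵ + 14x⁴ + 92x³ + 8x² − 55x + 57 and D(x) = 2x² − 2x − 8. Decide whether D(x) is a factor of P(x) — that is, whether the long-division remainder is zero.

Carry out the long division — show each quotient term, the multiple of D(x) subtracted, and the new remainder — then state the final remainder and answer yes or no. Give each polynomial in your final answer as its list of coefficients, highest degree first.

R = [3, 1], so D(x) is not a factor of P(x). no

Step 1: lead(−2x⁶ − 14x⁵ + 14x⁴ + 92x³ + 8x² − 55x + 57) ÷ lead(D) = −2x⁶ ÷ 2x² = −x⁴. Subtract (−x⁴)·D = −2x⁶ + 2x⁵ + 8x⁴. Remainder: −16x⁵ + 6x⁴ + 92x³ + 8x² − 55x + 57.
Step 2: lead(−16x⁵ + 6x⁴ + 92x³ + 8x² − 55x + 57) ÷ lead(D) = −16x⁵ ÷ 2x² = −8x³. Subtract (−8x³)·D = −16x⁵ + 16x⁴ + 64x³. Remainder: −10x⁴ + 28x³ + 8x² − 55x + 57.
Step 3: lead(−10x⁴ + 28x³ + 8x² − 55x + 57) ÷ lead(D) = −10x⁴ ÷ 2x² = −5x². Subtract (−5x²)·D = −10x⁴ + 10x³ + 40x². Remainder: 18x³ − 32x² − 55x + 57.
Step 4: lead(18x³ − 32x² − 55x + 57) ÷ lead(D) = 18x³ ÷ 2x² = 9x. Subtract (9x)·D = 18x³ − 18x² − 72x. Remainder: −14x² + 17x + 57.
Step 5: lead(−14x² + 17x + 57) ÷ lead(D) = −14x² ÷ 2x² = −7. Subtract (−7)·D = −14x² + 14x + 56. Remainder: 3x + 1.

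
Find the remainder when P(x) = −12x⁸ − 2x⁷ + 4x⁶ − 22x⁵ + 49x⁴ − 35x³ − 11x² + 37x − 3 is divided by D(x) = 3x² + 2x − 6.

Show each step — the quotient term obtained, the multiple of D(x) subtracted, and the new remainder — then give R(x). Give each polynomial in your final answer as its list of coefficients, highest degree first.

R = [-3, -9]

Step 1: lead(−12x⁸ − 2x⁷ + 4x⁶ − 22x⁵ + 49x⁴ − 35x³ − 11x² + 37x − 3) ÷ lead(D) = −12x⁸ ÷ 3x² = −4x⁶. Subtract (−4x⁶)·D = −12x⁸ − 8x⁷ + 24x⁶. Remainder: 6x⁷ − 20x⁶ − 22x⁵ + 49x⁴ − 35x³ − 11x² + 37x − 3.
Step 2: lead(6x⁷ − 20x⁶ − 22x⁵ + 49x⁴ − 35x³ − 11x² + 37x − 3) ÷ lead(D) = 6x⁷ ÷ 3x² = 2x⁵. Subtract (2x⁵)·D = 6x⁷ + 4x⁶ − 12x⁵. Remainder: −24x⁶ − 10x⁵ + 49x⁴ − 35x³ − 11x² + 37x − 3.
Step 3: lead(−24x⁶ − 10x⁵ + 49x⁴ − 35x³ − 11x² + 37x − 3) ÷ lead(D) = −24x⁶ ÷ 3x² = −8x⁴. Subtract (−8x⁴)·D = −24x⁶ − 16x⁵ + 48x⁴. Remainder: 6x⁵ + x⁴ − 35x³ − 11x² + 37x − 3.
Step 4: lead(6x⁵ + x⁴ − 35x³ − 11x² + 37x − 3) ÷ lead(D) = 6x⁵ ÷ 3x² = 2x³. Subtract (2x³)·D = 6x⁵ + 4x⁴ − 12x³. Remainder: −3x⁴ − 23x³ − 11x² + 37x − 3.
Step 5: lead(−3x⁴ − 23x³ − 11x² + 37x − 3) ÷ lead(D) = −3x⁴ ÷ 3x² = −x². Subtract (−x²)·D = −3x⁴ − 2x³ + 6x². Remainder: −21x³ − 17x² + 37x − 3.
Step 6: lead(−21x³ − 17x² + 37x − 3) ÷ lead(D) = −21x³ ÷ 3x² = −7x. Subtract (−7x)·D = −21x³ − 14x² + 42x. Remainder: −3x² − 5x − 3.
Step 7: lead(−3x² − 5x − 3) ÷ lead(D) = −3x² ÷ 3x² = −1. Subtract (−1)·D = −3x² − 2x + 6. Remainder: −3x − 9.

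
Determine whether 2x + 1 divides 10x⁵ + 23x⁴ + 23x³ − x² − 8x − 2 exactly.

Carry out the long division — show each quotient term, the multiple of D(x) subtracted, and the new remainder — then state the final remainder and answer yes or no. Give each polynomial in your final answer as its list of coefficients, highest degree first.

R = [0], so D(x) is a factor of P(x). yes

Step 1: lead(10x⁵ + 23x⁴ + 23x³ − x² − 8x − 2) ÷ lead(D) = 10x⁵ ÷ 2x = 5x⁴. Subtract (5x⁴)·D = 10x⁵ + 5x⁴. Remainder: 18x⁴ + 23x³ − x² − 8x − 2.
Step 2: lead(18x⁴ + 23x³ − x² − 8x − 2) ÷ lead(D) = 18x⁴ ÷ 2x = 9x³. Subtract (9x³)·D = 18x⁴ + 9x³. Remainder: 14x³ − x² − 8x − 2.
Step 3: lead(14x³ − x² − 8x − 2) ÷ lead(D) = 14x³ ÷ 2x = 7x². Subtract (7x²)·D = 14x³ + 7x². Remainder: −8x² − 8x − 2.
Step 4: lead(−8x² − 8x − 2) ÷ lead(D) = −8x² ÷ 2x = −4x. Subtract (−4x)·D = −8x² − 4x. Remainder: −4x − 2.
Step 5: lead(−4x − 2) ÷ lead(D) = −4x ÷ 2x = −2. Subtract (−2)·D = −4x − 2. Remainder: 0.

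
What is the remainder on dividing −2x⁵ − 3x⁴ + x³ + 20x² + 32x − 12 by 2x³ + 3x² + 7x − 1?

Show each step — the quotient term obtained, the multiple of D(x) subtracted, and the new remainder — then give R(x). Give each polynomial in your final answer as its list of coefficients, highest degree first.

R = [7, 4, -8]

Step 1: lead(−2x⁵ − 3x⁴ + x³ + 20x² + 32x − 12) ÷ lead(D) = −2x⁵ ÷ 2x³ = −x². Subtract (−x²)·D = −2x⁵ − 3x⁴ − 7x³ + x². Remainder: 8x³ + 19x² + 32x − 12.
Step 2: lead(8x³ + 19x² + 32x − 12) ÷ lead(D) = 8x³ ÷ 2x³ = 4. Subtract (4)·D = 8x³ + 12x² + 28x − 4. Remainder: 7x² + 4x − 8.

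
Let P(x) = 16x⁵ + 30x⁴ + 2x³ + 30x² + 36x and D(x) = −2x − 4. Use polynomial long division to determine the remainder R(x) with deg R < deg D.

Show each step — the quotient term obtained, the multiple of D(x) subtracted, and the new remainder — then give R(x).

R(x) = 0

Step 1: lead(16x⁵ + 30x⁴ + 2x³ + 30x² + 36x) ÷ lead(D) = 16x⁵ ÷ −2x = −8x⁴. Subtract (−8x⁴)·D = 16x⁵ + 32x⁴. Remainder: −2x⁴ + 2x³ + 30x² + 36x.
Step 2: lead(−2x⁴ + 2x³ + 30x² + 36x) ÷ lead(D) = −2x⁴ ÷ −2x = x³. Subtract (x³)·D = −2x⁴ − 4x³. Remainder: 6x³ + 30x² + 36x.
Step 3: lead(6x³ + 30x² + 36x) ÷ lead(D) = 6x³ ÷ −2x = −3x². Subtract (−3x²)·D = 6x³ + 12x². Remainder: 18x² + 36x.
Step 4: lead(18x² + 36x) ÷ lead(D) = 18x² ÷ −2x = −9x. Subtract (−9x)·D = 18x² + 36x. Remainder: 0.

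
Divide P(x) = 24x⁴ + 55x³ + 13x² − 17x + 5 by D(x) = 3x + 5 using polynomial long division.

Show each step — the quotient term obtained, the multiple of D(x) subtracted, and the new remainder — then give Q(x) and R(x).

Q(x) = 8x³ + 5x² − 4x + 1; R(x) = 0

Step 1: lead(24x⁴ + 55x³ + 13x² − 17x + 5) ÷ lead(D) = 24x⁴ ÷ 3x = 8x³. Subtract (8x³)·D = 24x⁴ + 40x³. Remainder: 15x³ + 13x² − 17x + 5.
Step 2: lead(15x³ + 13x² − 17x + 5) ÷ lead(D) = 15x³ ÷ 3x = 5x². Subtract (5x²)·D = 15x³ + 25x². Remainder: −12x² − 17x + 5.
Step 3: lead(−12x² − 17x + 5) ÷ lead(D) = −12x² ÷ 3x = −4x. Subtract (−4x)·D = −12x² − 20x. Remainder: 3x + 5.
Step 4: lead(3x + 5) ÷ lead(D) = 3x ÷ 3x = 1. Subtract (1)·D = 3x + 5. Remainder: 0.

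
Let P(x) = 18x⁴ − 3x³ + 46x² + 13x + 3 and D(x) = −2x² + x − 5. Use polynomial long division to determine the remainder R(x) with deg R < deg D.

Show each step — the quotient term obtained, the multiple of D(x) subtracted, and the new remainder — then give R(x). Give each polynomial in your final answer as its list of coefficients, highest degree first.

Step 1: lead(18x⁴ − 3x³ + 46x² + 13x + 3) ÷ lead(D) = 18x⁴ ÷ −2x² = −9x². Subtract (−9x²)·D = 18x⁴ − 9x³ + 45x². Remainder: 6x³ + x² + 13x + 3.
Step 2: lead(6x³ + x² + 13x + 3) ÷ lead(D) = 6x³ ÷ −2x² = −3x. Subtract (−3x)·D = 6x³ − 3x² + 15x. Remainder: 4x² − 2x + 3.
Step 3: lead(4x² − 2x + 3) ÷ lead(D) = 4x² ÷ −2x² = −2. Subtract (−2)·D = 4x² − 2x + 10. Remainder: −7.

R = [-7]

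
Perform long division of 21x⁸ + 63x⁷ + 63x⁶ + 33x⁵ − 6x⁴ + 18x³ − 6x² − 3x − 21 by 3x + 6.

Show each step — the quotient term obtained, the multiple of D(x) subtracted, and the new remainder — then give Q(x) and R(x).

Q(x) = 7x⁷ + 7x⁶ + 7x⁵ − 3x⁴ + 4x³ − 2x² + 2x − 5; R(x) = 9

Step 1: lead(21x⁸ + 63x⁷ + 63x⁶ + 33x⁵ − 6x⁴ + 18x³ − 6x² − 3x − 21) ÷ lead(D) = 21x⁸ ÷ 3x = 7x⁷. Subtract (7x⁷)·D = 21x⁸ + 42x⁷. Remainder: 21x⁷ + 63x⁶ + 33x⁵ − 6x⁴ + 18x³ − 6x² − 3x − 21.
Step 2: lead(21x⁷ + 63x⁶ + 33x⁵ − 6x⁴ + 18x³ − 6x² − 3x − 21) ÷ lead(D) = 21x⁷ ÷ 3x = 7x⁶. Subtract (7x⁶)·D = 21x⁷ + 42x⁶. Remainder: 21x⁶ + 33x⁵ − 6x⁴ + 18x³ − 6x² − 3x − 21.
Step 3: lead(21x⁶ + 33x⁵ − 6x⁴ + 18x³ − 6x² − 3x − 21) ÷ lead(D) = 21x⁶ ÷ 3x = 7x⁵. Subtract (7x⁵)·D = 21x⁶ + 42x⁵. Remainder: −9x⁵ − 6x⁴ + 18x³ − 6x² − 3x − 21.
Step 4: lead(−9x⁵ − 6x⁴ + 18x³ − 6x² − 3x − 21) ÷ lead(D) = −9x⁵ ÷ 3x = −3x⁴. Subtract (−3x⁴)·D = −9x⁵ − 18x⁴. Remainder: 12x⁴ + 18x³ − 6x² − 3x − 21.
Step 5: lead(12x⁴ + 18x³ − 6x² − 3x − 21) ÷ lead(D) = 12x⁴ ÷ 3x = 4x³. Subtract (4x³)·D = 12x⁴ + 24x³. Remainder: −6x³ − 6x² − 3x − 21.
Step 6: lead(−6x³ − 6x² − 3x − 21) ÷ lead(D) = −6x³ ÷ 3x = −2x². Subtract (−2x²)·D = −6x³ − 12x². Remainder: 6x² − 3x − 21.
Step 7: lead(6x² − 3x − 21) ÷ lead(D) = 6x² ÷ 3x = 2x. Subtract (2x)·D = 6x² + 12x. Remainder: −15x − 21.
Step 8: lead(−15x − 21) ÷ lead(D) = −15x ÷ 3x = −5. Subtract (−5)·D = −15x − 30. Remainder: 9.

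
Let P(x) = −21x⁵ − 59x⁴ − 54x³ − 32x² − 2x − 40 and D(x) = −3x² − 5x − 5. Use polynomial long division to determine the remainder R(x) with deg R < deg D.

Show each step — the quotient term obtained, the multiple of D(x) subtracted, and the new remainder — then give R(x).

R(x) = 8x + 5

Step 1: lead(−21x⁵ − 59x⁴ − 54x³ − 32x² − 2x − 40) ÷ lead(D) = −21x⁵ ÷ −3x² = 7x³. Subtract (7x³)·D = −21x⁵ − 35x⁴ − 35x³. Remainder: −24x⁴ − 19x³ − 32x² − 2x − 40.
Step 2: lead(−24x⁴ − 19x³ − 32x² − 2x − 40) ÷ lead(D) = −24x⁴ ÷ −3x² = 8x². Subtract (8x²)·D = −24x⁴ − 40x³ − 40x². Remainder: 21x³ + 8x² − 2x − 40.
Step 3: lead(21x³ + 8x² − 2x − 40) ÷ lead(D) = 21x³ ÷ −3x² = −7x. Subtract (−7x)·D = 21x³ + 35x² + 35x. Remainder: −27x² − 37x − 40.
Step 4: lead(−27x² − 37x − 40) ÷ lead(D) = −27x² ÷ −3x² = 9. Subtract (9)·D = −27x² − 45x − 45. Remainder: 8x + 5.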